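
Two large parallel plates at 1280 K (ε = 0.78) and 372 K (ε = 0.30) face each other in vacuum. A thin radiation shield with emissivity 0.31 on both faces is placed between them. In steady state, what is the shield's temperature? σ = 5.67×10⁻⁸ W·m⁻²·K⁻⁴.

In steady state the net flux on the hot side equals that on the cold side.
σ(T₁⁴−T_s⁴)/D₁ = σ(T_s⁴−T₂⁴)/D₂, with D₁ = 1/ε₁+1/ε_s−1 = 3.508, D₂ = 1/ε_s+1/ε₂−1 = 5.559.
Solve for T_s⁴: T_s⁴ = (D₂·T₁⁴ + D₁·T₂⁴)/(D₁+D₂) = 1.653×10¹² K⁴.

T_s ≈ 1130 K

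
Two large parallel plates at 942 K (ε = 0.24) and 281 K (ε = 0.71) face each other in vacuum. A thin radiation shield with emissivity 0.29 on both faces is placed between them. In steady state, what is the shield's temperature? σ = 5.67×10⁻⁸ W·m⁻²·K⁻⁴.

In steady state the net flux on the hot side equals that on the cold side.
σ(T₁⁴−T_s⁴)/D₁ = σ(T_s⁴−T₂⁴)/D₂, with D₁ = 1/ε₁+1/ε_s−1 = 6.615, D₂ = 1/ε_s+1/ε₂−1 = 3.857.
Solve for T_s⁴: T_s⁴ = (D₂·T₁⁴ + D₁·T₂⁴)/(D₁+D₂) = 2.939×10¹¹ K⁴.

T_s ≈ 736 K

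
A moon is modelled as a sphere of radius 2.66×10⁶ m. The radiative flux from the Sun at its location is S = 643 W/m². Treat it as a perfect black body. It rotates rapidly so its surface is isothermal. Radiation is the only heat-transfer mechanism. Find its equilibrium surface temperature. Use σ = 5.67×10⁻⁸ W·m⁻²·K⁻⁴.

T ≈ 231 K

At equilibrium, absorbed power = emitted power.
Absorbing cross-section = πr² = 2.223×10¹³ m²; emitting surface = 4πr² = 8.891×10¹³ m² (ratio 4).
S·A_cross = εσ·A_surf·T⁴  ⇒  T⁴ = S/(4σ).
T⁴ = 1.00·643/(4·5.67×10⁻⁸) = 2.835×10⁹ K⁴.
T = (2.835×10⁹)^(1/4).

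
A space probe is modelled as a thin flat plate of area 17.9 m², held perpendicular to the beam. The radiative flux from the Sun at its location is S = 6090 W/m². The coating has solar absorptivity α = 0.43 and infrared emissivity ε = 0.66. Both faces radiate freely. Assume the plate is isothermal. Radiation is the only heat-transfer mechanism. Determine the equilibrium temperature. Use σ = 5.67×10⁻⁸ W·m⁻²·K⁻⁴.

At equilibrium, absorbed power = emitted power.
Absorbing cross-section = A = 17.90 m²; emitting surface = 2A = 35.80 m² (ratio 2).
αS·A_cross = εσ·A_surf·T⁴  ⇒  T⁴ = αS/(ε·2σ).
T⁴ = 0.430·6090/(0.66·2·5.67×10⁻⁸) = 3.499×10¹⁰ K⁴.
T = (3.499×10¹⁰)^(1/4).

T ≈ 432 K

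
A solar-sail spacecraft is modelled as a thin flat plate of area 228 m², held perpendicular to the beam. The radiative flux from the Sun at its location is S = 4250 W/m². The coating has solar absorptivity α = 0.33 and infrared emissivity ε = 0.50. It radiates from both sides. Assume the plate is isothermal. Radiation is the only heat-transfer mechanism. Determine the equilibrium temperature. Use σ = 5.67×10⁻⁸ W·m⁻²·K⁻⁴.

At equilibrium, absorbed power = emitted power.
Absorbing cross-section = A = 228.0 m²; emitting surface = 2A = 456.0 m² (ratio 2).
αS·A_cross = εσ·A_surf·T⁴  ⇒  T⁴ = αS/(ε·2σ).
T⁴ = 0.330·4250/(0.50·2·5.67×10⁻⁸) = 2.474×10¹⁰ K⁴.
T = (2.474×10¹⁰)^(1/4).

T ≈ 397 K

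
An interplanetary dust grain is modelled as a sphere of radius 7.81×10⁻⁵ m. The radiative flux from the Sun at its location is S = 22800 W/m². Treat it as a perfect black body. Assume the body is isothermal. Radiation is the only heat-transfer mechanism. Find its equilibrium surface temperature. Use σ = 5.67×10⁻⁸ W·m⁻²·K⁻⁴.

T ≈ 563 K

At equilibrium, absorbed power = emitted power.
Absorbing cross-section = πr² = 1.916×10⁻⁸ m²; emitting surface = 4πr² = 7.665×10⁻⁸ m² (ratio 4).
S·A_cross = εσ·A_surf·T⁴  ⇒  T⁴ = S/(4σ).
T⁴ = 1.00·22800/(4·5.67×10⁻⁸) = 1.005×10¹¹ K⁴.
T = (1.005×10¹¹)^(1/4).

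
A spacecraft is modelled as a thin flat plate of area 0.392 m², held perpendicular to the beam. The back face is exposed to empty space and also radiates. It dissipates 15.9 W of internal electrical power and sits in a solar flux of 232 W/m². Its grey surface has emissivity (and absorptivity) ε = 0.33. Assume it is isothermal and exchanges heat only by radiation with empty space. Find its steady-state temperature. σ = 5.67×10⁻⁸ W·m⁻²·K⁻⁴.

T ≈ 237 K

At steady state, absorbed solar power + internal power = radiated power.
Absorbed: α·S·A_cross = 0.33·232·0.3920 = 30.01 W (cross-section A).
Total input = 30.01 + 15.9 = 45.91 W.
Radiated: εσ·A_surf·T⁴ with A_surf = 2A = 0.7840 m².
T⁴ = 45.91/(0.33·5.67×10⁻⁸·0.7840) = 3.130×10⁹ K⁴.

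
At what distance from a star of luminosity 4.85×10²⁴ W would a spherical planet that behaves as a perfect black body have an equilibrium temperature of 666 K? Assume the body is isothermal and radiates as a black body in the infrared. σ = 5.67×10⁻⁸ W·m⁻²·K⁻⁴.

For an isothermal black-emitting sphere, (1−a)S·πr² = σ·4πr²·T⁴ ⇒ S = 4σT⁴/(1−a).
S = 4·5.67×10⁻⁸·(666)⁴/1.00 = 44620 W/m².
Flux falls as S = L/(4πd²), so d = √(L/(4πS)) = √(4.85×10²⁴/(4π·44620)).

d ≈ 2.94×10⁹ m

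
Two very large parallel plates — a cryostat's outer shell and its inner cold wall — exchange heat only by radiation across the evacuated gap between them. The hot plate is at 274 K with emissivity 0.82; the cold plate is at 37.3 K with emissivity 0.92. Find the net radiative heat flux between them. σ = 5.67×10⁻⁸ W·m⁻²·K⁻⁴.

For two infinite grey parallel plates, q = σ(T₁⁴ − T₂⁴)/(1/ε₁ + 1/ε₂ − 1).
T₁⁴ − T₂⁴ = 5.636×10⁹ − 1.936×10⁶ = 5.634×10⁹ K⁴.
1/ε₁ + 1/ε₂ − 1 = 1.220 + 1.087 − 1 = 1.306.
q = 5.67×10⁻⁸ × 5.634×10⁹ / 1.306.

q ≈ 245 W/m²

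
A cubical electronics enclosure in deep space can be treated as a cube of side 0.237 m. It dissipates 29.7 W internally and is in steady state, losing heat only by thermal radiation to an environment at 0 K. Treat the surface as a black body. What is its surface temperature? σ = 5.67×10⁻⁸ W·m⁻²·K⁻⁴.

T ≈ 199 K

Steady state: internal power = radiated power, P = εσA T⁴.
Radiating area A = 6L² = 0.3370 m².
T⁴ = P/(εσA) = 29.7/(1.0·5.67×10⁻⁸·0.3370) = 1.554×10⁹ K⁴.
T = (1.554×10⁹)^(1/4).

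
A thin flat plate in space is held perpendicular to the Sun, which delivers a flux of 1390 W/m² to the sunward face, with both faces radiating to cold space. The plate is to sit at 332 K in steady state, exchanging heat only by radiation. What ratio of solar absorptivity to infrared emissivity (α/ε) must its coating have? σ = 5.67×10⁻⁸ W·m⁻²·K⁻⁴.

α/ε ≈ 0.991

Balance: αS·A = εσ·2A·T⁴ ⇒ α/ε = 2σT⁴/S.
α/ε = 2·5.67×10⁻⁸·(332)⁴/1390 = 2·5.67×10⁻⁸·1.215×10¹⁰/1390.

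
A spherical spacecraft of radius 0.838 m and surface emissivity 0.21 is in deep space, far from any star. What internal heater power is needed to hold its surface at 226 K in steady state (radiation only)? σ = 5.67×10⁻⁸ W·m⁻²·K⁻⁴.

P ≈ 274 W

P = εσ·4πr²·T⁴.
4πr² = 8.825 m²; T⁴ = 2.609×10⁹ K⁴.
P = 0.21·5.67×10⁻⁸·8.825·2.609×10⁹.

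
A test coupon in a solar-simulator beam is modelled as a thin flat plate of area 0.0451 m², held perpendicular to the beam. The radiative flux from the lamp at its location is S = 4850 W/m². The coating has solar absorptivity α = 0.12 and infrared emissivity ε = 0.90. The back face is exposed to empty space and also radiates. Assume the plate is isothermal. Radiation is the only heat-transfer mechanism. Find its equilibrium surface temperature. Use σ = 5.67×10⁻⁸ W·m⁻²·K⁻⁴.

T ≈ 275 K

At equilibrium, absorbed power = emitted power.
Absorbing cross-section = A = 0.04510 m²; emitting surface = 2A = 0.09020 m² (ratio 2).
αS·A_cross = εσ·A_surf·T⁴  ⇒  T⁴ = αS/(ε·2σ).
T⁴ = 0.120·4850/(0.90·2·5.67×10⁻⁸) = 5.703×10⁹ K⁴.
T = (5.703×10⁹)^(1/4).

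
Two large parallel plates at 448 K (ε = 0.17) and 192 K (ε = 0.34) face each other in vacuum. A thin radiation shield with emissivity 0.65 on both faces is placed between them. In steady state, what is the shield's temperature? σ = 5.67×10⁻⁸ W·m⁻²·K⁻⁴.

In steady state the net flux on the hot side equals that on the cold side.
σ(T₁⁴−T_s⁴)/D₁ = σ(T_s⁴−T₂⁴)/D₂, with D₁ = 1/ε₁+1/ε_s−1 = 6.421, D₂ = 1/ε_s+1/ε₂−1 = 3.480.
Solve for T_s⁴: T_s⁴ = (D₂·T₁⁴ + D₁·T₂⁴)/(D₁+D₂) = 1.504×10¹⁰ K⁴.

T_s ≈ 350 K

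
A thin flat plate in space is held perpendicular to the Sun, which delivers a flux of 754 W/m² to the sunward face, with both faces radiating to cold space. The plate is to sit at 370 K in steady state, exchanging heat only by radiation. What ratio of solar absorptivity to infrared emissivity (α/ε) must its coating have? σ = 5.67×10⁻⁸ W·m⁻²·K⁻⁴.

α/ε ≈ 2.82

Balance: αS·A = εσ·2A·T⁴ ⇒ α/ε = 2σT⁴/S.
α/ε = 2·5.67×10⁻⁸·(370)⁴/754 = 2·5.67×10⁻⁸·1.874×10¹⁰/754.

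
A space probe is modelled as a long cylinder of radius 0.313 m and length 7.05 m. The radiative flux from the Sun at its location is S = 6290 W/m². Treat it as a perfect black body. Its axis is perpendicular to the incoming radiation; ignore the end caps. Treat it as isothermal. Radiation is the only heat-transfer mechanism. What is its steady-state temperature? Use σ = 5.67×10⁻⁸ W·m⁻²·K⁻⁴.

At equilibrium, absorbed power = emitted power.
Absorbing cross-section = 2rL = 4.413 m²; emitting surface = 2πrL = 13.86 m² (ratio π).
S·A_cross = εσ·A_surf·T⁴  ⇒  T⁴ = S/(πσ).
T⁴ = 1.00·6290/(π·5.67×10⁻⁸) = 3.531×10¹⁰ K⁴.
T = (3.531×10¹⁰)^(1/4).

T ≈ 433 K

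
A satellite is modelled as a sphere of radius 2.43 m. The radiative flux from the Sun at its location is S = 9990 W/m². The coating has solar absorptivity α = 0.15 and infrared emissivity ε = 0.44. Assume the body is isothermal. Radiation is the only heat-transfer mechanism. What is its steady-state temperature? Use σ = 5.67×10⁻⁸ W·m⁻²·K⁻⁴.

T ≈ 350 K

At equilibrium, absorbed power = emitted power.
Absorbing cross-section = πr² = 18.55 m²; emitting surface = 4πr² = 74.20 m² (ratio 4).
αS·A_cross = εσ·A_surf·T⁴  ⇒  T⁴ = αS/(ε·4σ).
T⁴ = 0.150·9990/(0.44·4·5.67×10⁻⁸) = 1.502×10¹⁰ K⁴.
T = (1.502×10¹⁰)^(1/4).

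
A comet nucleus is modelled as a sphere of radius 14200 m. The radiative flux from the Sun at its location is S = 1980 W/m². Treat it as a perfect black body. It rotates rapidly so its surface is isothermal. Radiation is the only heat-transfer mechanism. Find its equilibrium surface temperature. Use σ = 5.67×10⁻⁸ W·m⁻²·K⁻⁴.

At equilibrium, absorbed power = emitted power.
Absorbing cross-section = πr² = 6.335×10⁸ m²; emitting surface = 4πr² = 2.534×10⁹ m² (ratio 4).
S·A_cross = εσ·A_surf·T⁴  ⇒  T⁴ = S/(4σ).
T⁴ = 1.00·1980/(4·5.67×10⁻⁸) = 8.730×10⁹ K⁴.
T = (8.730×10⁹)^(1/4).

T ≈ 306 K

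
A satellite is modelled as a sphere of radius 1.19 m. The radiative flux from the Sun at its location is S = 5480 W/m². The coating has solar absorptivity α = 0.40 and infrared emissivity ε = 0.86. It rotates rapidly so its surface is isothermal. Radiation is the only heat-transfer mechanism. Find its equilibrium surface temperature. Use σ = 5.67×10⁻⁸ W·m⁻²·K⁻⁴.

At equilibrium, absorbed power = emitted power.
Absorbing cross-section = πr² = 4.449 m²; emitting surface = 4πr² = 17.80 m² (ratio 4).
αS·A_cross = εσ·A_surf·T⁴  ⇒  T⁴ = αS/(ε·4σ).
T⁴ = 0.400·5480/(0.86·4·5.67×10⁻⁸) = 1.124×10¹⁰ K⁴.
T = (1.124×10¹⁰)^(1/4).

T ≈ 326 K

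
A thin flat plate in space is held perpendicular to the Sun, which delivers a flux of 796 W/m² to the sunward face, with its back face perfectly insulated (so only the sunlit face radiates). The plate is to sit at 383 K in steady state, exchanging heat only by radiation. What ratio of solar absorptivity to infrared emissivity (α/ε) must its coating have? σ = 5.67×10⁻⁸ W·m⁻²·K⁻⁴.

Balance: αS·A = εσ·1A·T⁴ ⇒ α/ε = σT⁴/S.
α/ε = 5.67×10⁻⁸·(383)⁴/796 = 5.67×10⁻⁸·2.152×10¹⁰/796.

α/ε ≈ 1.53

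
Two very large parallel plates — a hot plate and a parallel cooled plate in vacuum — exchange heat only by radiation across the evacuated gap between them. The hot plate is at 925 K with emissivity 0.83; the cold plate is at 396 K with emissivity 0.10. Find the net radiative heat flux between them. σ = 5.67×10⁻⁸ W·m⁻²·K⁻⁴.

For two infinite grey parallel plates, q = σ(T₁⁴ − T₂⁴)/(1/ε₁ + 1/ε₂ − 1).
T₁⁴ − T₂⁴ = 7.321×10¹¹ − 2.459×10¹⁰ = 7.075×10¹¹ K⁴.
1/ε₁ + 1/ε₂ − 1 = 1.205 + 10.00 − 1 = 10.20.
q = 5.67×10⁻⁸ × 7.075×10¹¹ / 10.20.

q ≈ 3930 W/m²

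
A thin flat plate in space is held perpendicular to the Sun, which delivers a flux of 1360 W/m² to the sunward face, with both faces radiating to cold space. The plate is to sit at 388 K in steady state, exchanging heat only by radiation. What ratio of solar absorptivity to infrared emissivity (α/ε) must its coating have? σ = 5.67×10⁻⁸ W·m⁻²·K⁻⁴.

α/ε ≈ 1.89

Balance: αS·A = εσ·2A·T⁴ ⇒ α/ε = 2σT⁴/S.
α/ε = 2·5.67×10⁻⁸·(388)⁴/1360 = 2·5.67×10⁻⁸·2.266×10¹⁰/1360.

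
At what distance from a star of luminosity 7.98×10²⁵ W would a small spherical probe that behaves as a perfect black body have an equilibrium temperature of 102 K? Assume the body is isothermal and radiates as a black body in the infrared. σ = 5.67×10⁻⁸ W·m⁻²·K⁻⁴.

d ≈ 5.09×10¹¹ m

For an isothermal black-emitting sphere, (1−a)S·πr² = σ·4πr²·T⁴ ⇒ S = 4σT⁴/(1−a).
S = 4·5.67×10⁻⁸·(102)⁴/1.00 = 24.55 W/m².
Flux falls as S = L/(4πd²), so d = √(L/(4πS)) = √(7.98×10²⁵/(4π·24.55)).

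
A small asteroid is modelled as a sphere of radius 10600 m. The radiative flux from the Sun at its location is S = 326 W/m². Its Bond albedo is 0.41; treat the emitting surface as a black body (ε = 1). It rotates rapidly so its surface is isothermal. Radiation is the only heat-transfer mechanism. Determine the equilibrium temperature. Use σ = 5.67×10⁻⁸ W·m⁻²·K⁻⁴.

T ≈ 171 K

At equilibrium, absorbed power = emitted power.
Absorbing cross-section = πr² = 3.530×10⁸ m²; emitting surface = 4πr² = 1.412×10⁹ m² (ratio 4).
(1−a)S·A_cross = εσ·A_surf·T⁴  ⇒  T⁴ = (1−a)S/(4σ).
T⁴ = 0.590·326/(4·5.67×10⁻⁸) = 8.481×10⁸ K⁴.
T = (8.481×10⁸)^(1/4).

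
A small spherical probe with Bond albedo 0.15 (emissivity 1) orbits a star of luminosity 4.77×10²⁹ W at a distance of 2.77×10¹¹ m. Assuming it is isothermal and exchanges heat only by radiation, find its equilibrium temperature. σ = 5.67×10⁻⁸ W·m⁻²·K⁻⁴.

First find the stellar flux at distance d: S = L/(4πd²) = 4.77×10²⁹/(4π·(2.77×10¹¹)²) = 4.947×10⁵ W/m².
For an isothermal sphere, absorbed (1−a)S·πr² = emitted σ·4πr²·T⁴, so T⁴ = (1−a)S/(4σ).
T⁴ = 0.850·4.947×10⁵/(4·5.67×10⁻⁸) = 1.854×10¹² K⁴.

T ≈ 1170 K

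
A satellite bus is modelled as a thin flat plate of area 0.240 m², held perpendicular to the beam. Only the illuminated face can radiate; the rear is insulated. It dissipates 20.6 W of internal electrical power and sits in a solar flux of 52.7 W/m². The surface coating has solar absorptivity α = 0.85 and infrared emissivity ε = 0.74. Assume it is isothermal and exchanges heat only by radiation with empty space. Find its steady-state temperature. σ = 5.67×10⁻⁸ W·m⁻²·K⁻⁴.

At steady state, absorbed solar power + internal power = radiated power.
Absorbed: α·S·A_cross = 0.85·52.7·0.2400 = 10.75 W (cross-section A).
Total input = 10.75 + 20.6 = 31.35 W.
Radiated: εσ·A_surf·T⁴ with A_surf = A = 0.2400 m².
T⁴ = 31.35/(0.74·5.67×10⁻⁸·0.2400) = 3.113×10⁹ K⁴.

T ≈ 236 K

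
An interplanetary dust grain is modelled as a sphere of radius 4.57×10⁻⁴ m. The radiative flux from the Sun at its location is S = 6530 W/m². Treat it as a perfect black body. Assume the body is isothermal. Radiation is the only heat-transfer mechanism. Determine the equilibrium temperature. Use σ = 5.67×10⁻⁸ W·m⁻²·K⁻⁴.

T ≈ 412 K

At equilibrium, absorbed power = emitted power.
Absorbing cross-section = πr² = 6.561×10⁻⁷ m²; emitting surface = 4πr² = 2.624×10⁻⁶ m² (ratio 4).
S·A_cross = εσ·A_surf·T⁴  ⇒  T⁴ = S/(4σ).
T⁴ = 1.00·6530/(4·5.67×10⁻⁸) = 2.879×10¹⁰ K⁴.
T = (2.879×10¹⁰)^(1/4).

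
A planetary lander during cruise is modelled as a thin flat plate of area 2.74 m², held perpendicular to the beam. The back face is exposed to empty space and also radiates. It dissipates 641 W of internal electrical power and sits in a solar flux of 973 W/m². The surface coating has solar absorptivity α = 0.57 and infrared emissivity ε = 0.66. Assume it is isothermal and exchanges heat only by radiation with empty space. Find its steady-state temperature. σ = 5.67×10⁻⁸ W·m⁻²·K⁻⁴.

At steady state, absorbed solar power + internal power = radiated power.
Absorbed: α·S·A_cross = 0.57·973·2.740 = 1520 W (cross-section A).
Total input = 1520 + 641 = 2161 W.
Radiated: εσ·A_surf·T⁴ with A_surf = 2A = 5.480 m².
T⁴ = 2161/(0.66·5.67×10⁻⁸·5.480) = 1.054×10¹⁰ K⁴.

T ≈ 320 K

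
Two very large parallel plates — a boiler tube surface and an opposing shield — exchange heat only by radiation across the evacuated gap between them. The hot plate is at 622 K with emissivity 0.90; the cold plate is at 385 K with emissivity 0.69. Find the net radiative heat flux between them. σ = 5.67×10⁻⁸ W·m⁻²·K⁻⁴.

q ≈ 4640 W/m²

For two infinite grey parallel plates, q = σ(T₁⁴ − T₂⁴)/(1/ε₁ + 1/ε₂ − 1).
T₁⁴ − T₂⁴ = 1.497×10¹¹ − 2.197×10¹⁰ = 1.277×10¹¹ K⁴.
1/ε₁ + 1/ε₂ − 1 = 1.111 + 1.449 − 1 = 1.560.
q = 5.67×10⁻⁸ × 1.277×10¹¹ / 1.560.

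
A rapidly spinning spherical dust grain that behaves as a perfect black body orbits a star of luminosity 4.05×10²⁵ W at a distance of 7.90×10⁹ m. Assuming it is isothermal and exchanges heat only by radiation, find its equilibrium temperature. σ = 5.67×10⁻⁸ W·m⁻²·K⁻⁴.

T ≈ 691 K

First find the stellar flux at distance d: S = L/(4πd²) = 4.05×10²⁵/(4π·(7.90×10⁹)²) = 51640 W/m².
For an isothermal sphere, absorbed (1−a)S·πr² = emitted σ·4πr²·T⁴, so T⁴ = (1−a)S/(4σ).
T⁴ = 1.00·51640/(4·5.67×10⁻⁸) = 2.277×10¹¹ K⁴.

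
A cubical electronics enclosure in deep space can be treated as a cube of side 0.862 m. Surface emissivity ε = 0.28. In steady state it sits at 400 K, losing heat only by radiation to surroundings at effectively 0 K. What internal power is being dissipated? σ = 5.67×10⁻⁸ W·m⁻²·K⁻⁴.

Steady state: P = εσA T⁴.
A = 6L² = 4.458 m²; T⁴ = (400)⁴ = 2.560×10¹⁰ K⁴.
P = 0.28 × 5.67×10⁻⁸ × 4.458 × 2.560×10¹⁰.

P ≈ 1810 W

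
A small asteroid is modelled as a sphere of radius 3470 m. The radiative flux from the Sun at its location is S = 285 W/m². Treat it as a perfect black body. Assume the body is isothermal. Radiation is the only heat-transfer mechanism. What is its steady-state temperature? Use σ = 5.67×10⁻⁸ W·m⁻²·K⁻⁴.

T ≈ 188 K

At equilibrium, absorbed power = emitted power.
Absorbing cross-section = πr² = 3.783×10⁷ m²; emitting surface = 4πr² = 1.513×10⁸ m² (ratio 4).
S·A_cross = εσ·A_surf·T⁴  ⇒  T⁴ = S/(4σ).
T⁴ = 1.00·285/(4·5.67×10⁻⁸) = 1.257×10⁹ K⁴.
T = (1.257×10⁹)^(1/4).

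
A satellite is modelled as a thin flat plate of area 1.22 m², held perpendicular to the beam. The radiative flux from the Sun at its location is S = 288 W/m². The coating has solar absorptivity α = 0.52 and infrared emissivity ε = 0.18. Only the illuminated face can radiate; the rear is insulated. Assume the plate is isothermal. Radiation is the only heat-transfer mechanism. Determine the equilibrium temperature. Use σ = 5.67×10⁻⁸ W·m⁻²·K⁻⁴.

T ≈ 348 K

At equilibrium, absorbed power = emitted power.
Absorbing cross-section = A = 1.220 m²; emitting surface = A = 1.220 m² (ratio 1).
αS·A_cross = εσ·A_surf·T⁴  ⇒  T⁴ = αS/(ε·1σ).
T⁴ = 0.520·288/(0.18·1·5.67×10⁻⁸) = 1.467×10¹⁰ K⁴.
T = (1.467×10¹⁰)^(1/4).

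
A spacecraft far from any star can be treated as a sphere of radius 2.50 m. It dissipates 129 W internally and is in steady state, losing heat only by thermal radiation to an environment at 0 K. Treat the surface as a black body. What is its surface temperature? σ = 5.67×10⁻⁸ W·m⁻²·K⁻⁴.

Steady state: internal power = radiated power, P = εσA T⁴.
Radiating area A = 4πr² = 78.54 m².
T⁴ = P/(εσA) = 129/(1.0·5.67×10⁻⁸·78.54) = 2.897×10⁷ K⁴.
T = (2.897×10⁷)^(1/4).

T ≈ 73.4 K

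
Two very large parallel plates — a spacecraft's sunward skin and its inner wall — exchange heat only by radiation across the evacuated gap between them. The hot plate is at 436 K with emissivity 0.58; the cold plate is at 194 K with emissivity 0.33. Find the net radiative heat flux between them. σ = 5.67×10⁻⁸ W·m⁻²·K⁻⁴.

q ≈ 524 W/m²

For two infinite grey parallel plates, q = σ(T₁⁴ − T₂⁴)/(1/ε₁ + 1/ε₂ − 1).
T₁⁴ − T₂⁴ = 3.614×10¹⁰ − 1.416×10⁹ = 3.472×10¹⁰ K⁴.
1/ε₁ + 1/ε₂ − 1 = 1.724 + 3.030 − 1 = 3.754.
q = 5.67×10⁻⁸ × 3.472×10¹⁰ / 3.754.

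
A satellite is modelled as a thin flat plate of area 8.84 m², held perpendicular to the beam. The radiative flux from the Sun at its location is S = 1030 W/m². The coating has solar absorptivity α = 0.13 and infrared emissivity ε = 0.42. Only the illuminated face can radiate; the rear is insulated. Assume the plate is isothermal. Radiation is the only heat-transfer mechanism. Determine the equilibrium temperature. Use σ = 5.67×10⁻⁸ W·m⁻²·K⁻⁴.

T ≈ 274 K

At equilibrium, absorbed power = emitted power.
Absorbing cross-section = A = 8.840 m²; emitting surface = A = 8.840 m² (ratio 1).
αS·A_cross = εσ·A_surf·T⁴  ⇒  T⁴ = αS/(ε·1σ).
T⁴ = 0.130·1030/(0.42·1·5.67×10⁻⁸) = 5.623×10⁹ K⁴.
T = (5.623×10⁹)^(1/4).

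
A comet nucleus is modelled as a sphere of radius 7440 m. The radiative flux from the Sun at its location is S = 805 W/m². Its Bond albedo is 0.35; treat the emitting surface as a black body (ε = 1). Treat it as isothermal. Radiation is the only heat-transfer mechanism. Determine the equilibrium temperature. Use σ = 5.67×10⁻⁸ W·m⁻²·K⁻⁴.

T ≈ 219 K

At equilibrium, absorbed power = emitted power.
Absorbing cross-section = πr² = 1.739×10⁸ m²; emitting surface = 4πr² = 6.956×10⁸ m² (ratio 4).
(1−a)S·A_cross = εσ·A_surf·T⁴  ⇒  T⁴ = (1−a)S/(4σ).
T⁴ = 0.650·805/(4·5.67×10⁻⁸) = 2.307×10⁹ K⁴.
T = (2.307×10⁹)^(1/4).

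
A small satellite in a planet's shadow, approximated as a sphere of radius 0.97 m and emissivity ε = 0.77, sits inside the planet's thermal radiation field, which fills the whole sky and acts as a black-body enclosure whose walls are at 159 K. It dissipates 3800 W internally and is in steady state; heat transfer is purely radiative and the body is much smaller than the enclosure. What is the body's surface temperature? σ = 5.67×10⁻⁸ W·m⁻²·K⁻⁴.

T ≈ 299 K

For a small grey body in a large enclosure, net radiated power = εσA(T⁴ − T_w⁴).
Steady state: P = εσA(T⁴ − T_w⁴) with A = 4πr² = 11.82 m².
T⁴ = P/(εσA) + T_w⁴ = 3800/(0.77·5.67×10⁻⁸·11.82) + (159)⁴
    = 7.361×10⁹ + 6.391×10⁸ = 8.000×10⁹ K⁴.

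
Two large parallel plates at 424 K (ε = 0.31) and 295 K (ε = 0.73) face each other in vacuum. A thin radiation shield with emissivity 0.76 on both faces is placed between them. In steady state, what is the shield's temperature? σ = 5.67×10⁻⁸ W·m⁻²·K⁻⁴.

In steady state the net flux on the hot side equals that on the cold side.
σ(T₁⁴−T_s⁴)/D₁ = σ(T_s⁴−T₂⁴)/D₂, with D₁ = 1/ε₁+1/ε_s−1 = 3.542, D₂ = 1/ε_s+1/ε₂−1 = 1.686.
Solve for T_s⁴: T_s⁴ = (D₂·T₁⁴ + D₁·T₂⁴)/(D₁+D₂) = 1.555×10¹⁰ K⁴.

T_s ≈ 353 K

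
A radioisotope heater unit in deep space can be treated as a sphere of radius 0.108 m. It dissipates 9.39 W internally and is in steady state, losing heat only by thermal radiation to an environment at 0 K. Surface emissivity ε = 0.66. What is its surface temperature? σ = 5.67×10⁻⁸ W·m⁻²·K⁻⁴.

Steady state: internal power = radiated power, P = εσA T⁴.
Radiating area A = 4πr² = 0.1466 m².
T⁴ = P/(εσA) = 9.39/(0.66·5.67×10⁻⁸·0.1466) = 1.712×10⁹ K⁴.
T = (1.712×10⁹)^(1/4).

T ≈ 203 K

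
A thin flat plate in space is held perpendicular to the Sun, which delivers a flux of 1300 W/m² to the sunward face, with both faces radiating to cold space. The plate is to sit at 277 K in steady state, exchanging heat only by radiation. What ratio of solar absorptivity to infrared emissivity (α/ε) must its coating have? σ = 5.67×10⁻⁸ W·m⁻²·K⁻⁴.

α/ε ≈ 0.514

Balance: αS·A = εσ·2A·T⁴ ⇒ α/ε = 2σT⁴/S.
α/ε = 2·5.67×10⁻⁸·(277)⁴/1300 = 2·5.67×10⁻⁸·5.887×10⁹/1300.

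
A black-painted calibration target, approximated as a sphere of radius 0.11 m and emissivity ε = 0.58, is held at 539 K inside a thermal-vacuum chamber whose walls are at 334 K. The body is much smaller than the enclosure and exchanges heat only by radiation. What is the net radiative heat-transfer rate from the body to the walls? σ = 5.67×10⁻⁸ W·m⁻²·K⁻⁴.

P_net ≈ 360 W

For a small grey body in a large enclosure: P_net = εσA(T_body⁴ − T_wall⁴).
A = 4πr² = 0.1521 m²; T_body⁴ − T_wall⁴ = 8.440×10¹⁰ − 1.244×10¹⁰ = 7.196×10¹⁰ K⁴.
|P_net| = 0.58·5.67×10⁻⁸·0.1521·7.196×10¹⁰.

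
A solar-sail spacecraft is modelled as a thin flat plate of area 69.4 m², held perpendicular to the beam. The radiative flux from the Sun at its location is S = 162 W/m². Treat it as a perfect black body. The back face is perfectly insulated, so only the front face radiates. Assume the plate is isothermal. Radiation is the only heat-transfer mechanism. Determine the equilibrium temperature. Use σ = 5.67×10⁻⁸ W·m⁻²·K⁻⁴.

At equilibrium, absorbed power = emitted power.
Absorbing cross-section = A = 69.40 m²; emitting surface = A = 69.40 m² (ratio 1).
S·A_cross = εσ·A_surf·T⁴  ⇒  T⁴ = S/(1σ).
T⁴ = 1.00·162/(1·5.67×10⁻⁸) = 2.857×10⁹ K⁴.
T = (2.857×10⁹)^(1/4).

T ≈ 231 K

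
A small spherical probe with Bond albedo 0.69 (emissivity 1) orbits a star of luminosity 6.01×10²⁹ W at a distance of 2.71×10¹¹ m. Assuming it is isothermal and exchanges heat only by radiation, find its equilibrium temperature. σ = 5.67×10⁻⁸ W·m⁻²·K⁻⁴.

First find the stellar flux at distance d: S = L/(4πd²) = 6.01×10²⁹/(4π·(2.71×10¹¹)²) = 6.512×10⁵ W/m².
For an isothermal sphere, absorbed (1−a)S·πr² = emitted σ·4πr²·T⁴, so T⁴ = (1−a)S/(4σ).
T⁴ = 0.310·6.512×10⁵/(4·5.67×10⁻⁸) = 8.901×10¹¹ K⁴.

T ≈ 971 K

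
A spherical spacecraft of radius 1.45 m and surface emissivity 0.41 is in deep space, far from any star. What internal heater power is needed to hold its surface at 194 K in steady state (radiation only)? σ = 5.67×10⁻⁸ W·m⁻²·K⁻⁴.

P ≈ 870 W

P = εσ·4πr²·T⁴.
4πr² = 26.42 m²; T⁴ = 1.416×10⁹ K⁴.
P = 0.41·5.67×10⁻⁸·26.42·1.416×10⁹.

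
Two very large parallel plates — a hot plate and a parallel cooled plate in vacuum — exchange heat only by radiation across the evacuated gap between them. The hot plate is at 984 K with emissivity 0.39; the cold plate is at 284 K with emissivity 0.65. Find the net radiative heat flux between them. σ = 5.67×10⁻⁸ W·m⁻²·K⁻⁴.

For two infinite grey parallel plates, q = σ(T₁⁴ − T₂⁴)/(1/ε₁ + 1/ε₂ − 1).
T₁⁴ − T₂⁴ = 9.375×10¹¹ − 6.505×10⁹ = 9.310×10¹¹ K⁴.
1/ε₁ + 1/ε₂ − 1 = 2.564 + 1.538 − 1 = 3.103.
q = 5.67×10⁻⁸ × 9.310×10¹¹ / 3.103.

q ≈ 17000 W/m²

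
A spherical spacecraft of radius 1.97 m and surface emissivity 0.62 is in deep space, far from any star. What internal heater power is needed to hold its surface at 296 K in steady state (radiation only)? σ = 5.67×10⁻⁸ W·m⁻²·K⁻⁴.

P = εσ·4πr²·T⁴.
4πr² = 48.77 m²; T⁴ = 7.677×10⁹ K⁴.
P = 0.62·5.67×10⁻⁸·48.77·7.677×10⁹.

P ≈ 13200 W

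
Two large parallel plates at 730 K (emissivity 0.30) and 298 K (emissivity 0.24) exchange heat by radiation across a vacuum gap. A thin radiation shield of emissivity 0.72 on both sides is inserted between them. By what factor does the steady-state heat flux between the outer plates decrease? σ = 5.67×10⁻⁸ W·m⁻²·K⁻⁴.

factor ≈ 1.27

Without shield: q₀ = σΔ(T⁴)/(1/ε₁+1/ε₂−1) with denominator 6.500.
With shield the two gaps are in series; the resistances add: (1/ε₁+1/ε_s−1)+(1/ε_s+1/ε₂−1) = 3.722+4.556 = 8.278.
Heat-flux ratio q₀/q = 8.278/6.500.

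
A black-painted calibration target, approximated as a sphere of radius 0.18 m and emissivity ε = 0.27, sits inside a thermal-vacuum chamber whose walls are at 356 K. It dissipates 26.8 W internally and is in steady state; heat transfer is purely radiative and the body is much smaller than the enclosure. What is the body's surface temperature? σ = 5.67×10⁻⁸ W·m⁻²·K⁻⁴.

For a small grey body in a large enclosure, net radiated power = εσA(T⁴ − T_w⁴).
Steady state: P = εσA(T⁴ − T_w⁴) with A = 4πr² = 0.4072 m².
T⁴ = P/(εσA) + T_w⁴ = 26.8/(0.27·5.67×10⁻⁸·0.4072) + (356)⁴
    = 4.300×10⁹ + 1.606×10¹⁰ = 2.036×10¹⁰ K⁴.

T ≈ 378 K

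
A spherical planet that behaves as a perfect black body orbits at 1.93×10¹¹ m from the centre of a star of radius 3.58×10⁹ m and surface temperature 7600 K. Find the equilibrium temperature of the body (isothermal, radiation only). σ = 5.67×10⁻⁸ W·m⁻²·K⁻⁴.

The star's surface emits σT_*⁴; at distance d the flux is S = σT_*⁴(R_*/d)².
S = 5.67×10⁻⁸·(7600)⁴·(3.58×10⁹/1.93×10¹¹)² = 65090 W/m².
For an isothermal sphere T⁴ = (1−a)S/(4σ) = 2.870×10¹¹ K⁴.

T ≈ 732 K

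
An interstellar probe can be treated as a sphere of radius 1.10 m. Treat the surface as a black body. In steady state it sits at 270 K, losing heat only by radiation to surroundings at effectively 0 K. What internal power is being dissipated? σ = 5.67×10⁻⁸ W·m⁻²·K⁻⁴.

P ≈ 4580 W

Steady state: P = εσA T⁴.
A = 4πr² = 15.21 m²; T⁴ = (270)⁴ = 5.314×10⁹ K⁴.
P = 1.0 × 5.67×10⁻⁸ × 15.21 × 5.314×10⁹.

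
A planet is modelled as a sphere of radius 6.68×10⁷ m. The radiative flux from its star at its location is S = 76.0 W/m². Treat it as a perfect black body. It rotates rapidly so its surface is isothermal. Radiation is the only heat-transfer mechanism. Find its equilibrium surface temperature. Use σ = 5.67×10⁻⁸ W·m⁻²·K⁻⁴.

T ≈ 135 K

At equilibrium, absorbed power = emitted power.
Absorbing cross-section = πr² = 1.402×10¹⁶ m²; emitting surface = 4πr² = 5.607×10¹⁶ m² (ratio 4).
S·A_cross = εσ·A_surf·T⁴  ⇒  T⁴ = S/(4σ).
T⁴ = 1.00·76.0/(4·5.67×10⁻⁸) = 3.351×10⁸ K⁴.
T = (3.351×10⁸)^(1/4).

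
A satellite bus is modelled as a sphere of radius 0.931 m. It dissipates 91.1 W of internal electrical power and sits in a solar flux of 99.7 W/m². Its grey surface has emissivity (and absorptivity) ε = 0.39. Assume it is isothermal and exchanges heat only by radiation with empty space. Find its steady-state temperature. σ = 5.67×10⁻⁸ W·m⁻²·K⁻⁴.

At steady state, absorbed solar power + internal power = radiated power.
Absorbed: α·S·A_cross = 0.39·99.7·2.723 = 105.9 W (cross-section πr²).
Total input = 105.9 + 91.1 = 197.0 W.
Radiated: εσ·A_surf·T⁴ with A_surf = 4πr² = 10.89 m².
T⁴ = 197.0/(0.39·5.67×10⁻⁸·10.89) = 8.178×10⁸ K⁴.

T ≈ 169 K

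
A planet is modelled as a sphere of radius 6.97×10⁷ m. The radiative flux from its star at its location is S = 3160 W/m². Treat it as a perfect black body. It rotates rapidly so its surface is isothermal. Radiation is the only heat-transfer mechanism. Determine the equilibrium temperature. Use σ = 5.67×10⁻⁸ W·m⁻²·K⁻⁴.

At equilibrium, absorbed power = emitted power.
Absorbing cross-section = πr² = 1.526×10¹⁶ m²; emitting surface = 4πr² = 6.105×10¹⁶ m² (ratio 4).
S·A_cross = εσ·A_surf·T⁴  ⇒  T⁴ = S/(4σ).
T⁴ = 1.00·3160/(4·5.67×10⁻⁸) = 1.393×10¹⁰ K⁴.
T = (1.393×10¹⁰)^(1/4).

T ≈ 344 K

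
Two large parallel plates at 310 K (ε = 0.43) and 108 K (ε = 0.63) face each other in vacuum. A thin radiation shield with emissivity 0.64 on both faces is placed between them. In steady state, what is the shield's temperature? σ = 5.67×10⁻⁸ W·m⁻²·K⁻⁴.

T_s ≈ 252 K

In steady state the net flux on the hot side equals that on the cold side.
σ(T₁⁴−T_s⁴)/D₁ = σ(T_s⁴−T₂⁴)/D₂, with D₁ = 1/ε₁+1/ε_s−1 = 2.888, D₂ = 1/ε_s+1/ε₂−1 = 2.150.
Solve for T_s⁴: T_s⁴ = (D₂·T₁⁴ + D₁·T₂⁴)/(D₁+D₂) = 4.019×10⁹ K⁴.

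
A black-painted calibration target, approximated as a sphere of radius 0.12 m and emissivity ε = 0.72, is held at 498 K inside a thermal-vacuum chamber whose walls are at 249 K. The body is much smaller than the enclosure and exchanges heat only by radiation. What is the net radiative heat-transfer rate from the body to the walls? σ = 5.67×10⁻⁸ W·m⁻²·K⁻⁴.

P_net ≈ 426 W

For a small grey body in a large enclosure: P_net = εσA(T_body⁴ − T_wall⁴).
A = 4πr² = 0.1810 m²; T_body⁴ − T_wall⁴ = 6.151×10¹⁰ − 3.844×10⁹ = 5.766×10¹⁰ K⁴.
|P_net| = 0.72·5.67×10⁻⁸·0.1810·5.766×10¹⁰.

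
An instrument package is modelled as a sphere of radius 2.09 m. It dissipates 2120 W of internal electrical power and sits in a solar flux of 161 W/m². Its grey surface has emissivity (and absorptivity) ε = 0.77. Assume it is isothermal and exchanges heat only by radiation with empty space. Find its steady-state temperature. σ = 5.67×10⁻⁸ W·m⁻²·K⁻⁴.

At steady state, absorbed solar power + internal power = radiated power.
Absorbed: α·S·A_cross = 0.77·161·13.72 = 1701 W (cross-section πr²).
Total input = 1701 + 2120 = 3821 W.
Radiated: εσ·A_surf·T⁴ with A_surf = 4πr² = 54.89 m².
T⁴ = 3821/(0.77·5.67×10⁻⁸·54.89) = 1.595×10⁹ K⁴.

T ≈ 200 K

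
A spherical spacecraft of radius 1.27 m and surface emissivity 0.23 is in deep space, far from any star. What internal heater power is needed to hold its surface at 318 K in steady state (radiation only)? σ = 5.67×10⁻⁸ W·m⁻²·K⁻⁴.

P = εσ·4πr²·T⁴.
4πr² = 20.27 m²; T⁴ = 1.023×10¹⁰ K⁴.
P = 0.23·5.67×10⁻⁸·20.27·1.023×10¹⁰.

P ≈ 2700 W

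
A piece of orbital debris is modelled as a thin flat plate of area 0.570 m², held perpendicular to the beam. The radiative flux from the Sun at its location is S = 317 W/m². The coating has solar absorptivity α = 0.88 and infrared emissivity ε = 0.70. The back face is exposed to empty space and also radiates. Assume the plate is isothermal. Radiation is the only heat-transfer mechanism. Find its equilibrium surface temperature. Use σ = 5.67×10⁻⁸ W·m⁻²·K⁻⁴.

At equilibrium, absorbed power = emitted power.
Absorbing cross-section = A = 0.5700 m²; emitting surface = 2A = 1.140 m² (ratio 2).
αS·A_cross = εσ·A_surf·T⁴  ⇒  T⁴ = αS/(ε·2σ).
T⁴ = 0.880·317/(0.70·2·5.67×10⁻⁸) = 3.514×10⁹ K⁴.
T = (3.514×10⁹)^(1/4).

T ≈ 243 K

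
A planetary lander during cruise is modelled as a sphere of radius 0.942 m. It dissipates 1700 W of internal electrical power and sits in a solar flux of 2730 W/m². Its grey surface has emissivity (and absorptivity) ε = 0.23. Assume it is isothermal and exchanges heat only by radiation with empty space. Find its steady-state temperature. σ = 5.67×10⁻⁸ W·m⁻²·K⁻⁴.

At steady state, absorbed solar power + internal power = radiated power.
Absorbed: α·S·A_cross = 0.23·2730·2.788 = 1750 W (cross-section πr²).
Total input = 1750 + 1700 = 3450 W.
Radiated: εσ·A_surf·T⁴ with A_surf = 4πr² = 11.15 m².
T⁴ = 3450/(0.23·5.67×10⁻⁸·11.15) = 2.373×10¹⁰ K⁴.

T ≈ 392 K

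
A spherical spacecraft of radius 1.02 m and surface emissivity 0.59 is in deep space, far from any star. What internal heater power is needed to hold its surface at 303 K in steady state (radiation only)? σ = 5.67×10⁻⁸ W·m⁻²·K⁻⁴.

P ≈ 3690 W

P = εσ·4πr²·T⁴.
4πr² = 13.07 m²; T⁴ = 8.429×10⁹ K⁴.
P = 0.59·5.67×10⁻⁸·13.07·8.429×10⁹.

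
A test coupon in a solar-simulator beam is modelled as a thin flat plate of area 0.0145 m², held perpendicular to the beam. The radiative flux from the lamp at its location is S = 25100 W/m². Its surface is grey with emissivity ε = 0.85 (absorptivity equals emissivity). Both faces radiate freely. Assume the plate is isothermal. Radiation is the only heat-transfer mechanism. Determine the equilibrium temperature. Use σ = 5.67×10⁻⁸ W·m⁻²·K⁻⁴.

At equilibrium, absorbed power = emitted power.
Absorbing cross-section = A = 0.01450 m²; emitting surface = 2A = 0.02900 m² (ratio 2).
εS·A_cross = εσ·A_surf·T⁴  ⇒  T⁴ = S/(2σ)   (ε cancels).
T⁴ = 25100/(2·5.67×10⁻⁸) = 2.213×10¹¹ K⁴.
T = (2.213×10¹¹)^(1/4).

T ≈ 686 K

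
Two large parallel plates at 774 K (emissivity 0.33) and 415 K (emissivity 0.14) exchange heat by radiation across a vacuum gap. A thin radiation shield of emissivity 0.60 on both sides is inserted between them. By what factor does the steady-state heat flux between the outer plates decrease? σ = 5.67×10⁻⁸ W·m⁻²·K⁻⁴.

Without shield: q₀ = σΔ(T⁴)/(1/ε₁+1/ε₂−1) with denominator 9.173.
With shield the two gaps are in series; the resistances add: (1/ε₁+1/ε_s−1)+(1/ε_s+1/ε₂−1) = 3.697+7.810 = 11.51.
Heat-flux ratio q₀/q = 11.51/9.173.

factor ≈ 1.25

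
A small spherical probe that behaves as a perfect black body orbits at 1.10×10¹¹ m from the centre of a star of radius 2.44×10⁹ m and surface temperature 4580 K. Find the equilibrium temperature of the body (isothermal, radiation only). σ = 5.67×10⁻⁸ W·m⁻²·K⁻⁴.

T ≈ 482 K

The star's surface emits σT_*⁴; at distance d the flux is S = σT_*⁴(R_*/d)².
S = 5.67×10⁻⁸·(4580)⁴·(2.44×10⁹/1.10×10¹¹)² = 12280 W/m².
For an isothermal sphere T⁴ = (1−a)S/(4σ) = 5.412×10¹⁰ K⁴.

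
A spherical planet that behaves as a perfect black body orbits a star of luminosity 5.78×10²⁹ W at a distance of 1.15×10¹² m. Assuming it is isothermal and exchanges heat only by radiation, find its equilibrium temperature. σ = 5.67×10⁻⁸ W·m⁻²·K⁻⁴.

First find the stellar flux at distance d: S = L/(4πd²) = 5.78×10²⁹/(4π·(1.15×10¹²)²) = 34780 W/m².
For an isothermal sphere, absorbed (1−a)S·πr² = emitted σ·4πr²·T⁴, so T⁴ = (1−a)S/(4σ).
T⁴ = 1.00·34780/(4·5.67×10⁻⁸) = 1.533×10¹¹ K⁴.

T ≈ 626 K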